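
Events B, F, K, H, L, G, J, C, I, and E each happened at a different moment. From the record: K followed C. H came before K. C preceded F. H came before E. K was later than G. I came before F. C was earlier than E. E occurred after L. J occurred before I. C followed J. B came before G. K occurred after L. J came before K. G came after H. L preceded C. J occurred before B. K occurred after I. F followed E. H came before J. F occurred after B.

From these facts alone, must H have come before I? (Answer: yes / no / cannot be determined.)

Chain the constraints: H → J → I. Each link is directly stated, so H comes before I.

yes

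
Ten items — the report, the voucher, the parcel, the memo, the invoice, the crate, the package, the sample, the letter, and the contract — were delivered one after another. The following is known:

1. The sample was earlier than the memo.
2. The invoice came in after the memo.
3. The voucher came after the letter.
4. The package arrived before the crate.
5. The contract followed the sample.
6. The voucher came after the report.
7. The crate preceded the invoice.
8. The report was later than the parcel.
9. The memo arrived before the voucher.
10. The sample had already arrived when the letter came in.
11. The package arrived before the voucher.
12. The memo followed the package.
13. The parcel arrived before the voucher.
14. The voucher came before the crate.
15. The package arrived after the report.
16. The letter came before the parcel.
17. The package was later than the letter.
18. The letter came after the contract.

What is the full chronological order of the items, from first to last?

The constraints fix every adjacent pair, so only one ordering works:
the sample → the contract → the letter → the parcel → the report → the package → the memo → the voucher → the crate → the invoice.

the sample, the contract, the letter, the parcel, the report, the package, the memo, the voucher, the crate, the invoice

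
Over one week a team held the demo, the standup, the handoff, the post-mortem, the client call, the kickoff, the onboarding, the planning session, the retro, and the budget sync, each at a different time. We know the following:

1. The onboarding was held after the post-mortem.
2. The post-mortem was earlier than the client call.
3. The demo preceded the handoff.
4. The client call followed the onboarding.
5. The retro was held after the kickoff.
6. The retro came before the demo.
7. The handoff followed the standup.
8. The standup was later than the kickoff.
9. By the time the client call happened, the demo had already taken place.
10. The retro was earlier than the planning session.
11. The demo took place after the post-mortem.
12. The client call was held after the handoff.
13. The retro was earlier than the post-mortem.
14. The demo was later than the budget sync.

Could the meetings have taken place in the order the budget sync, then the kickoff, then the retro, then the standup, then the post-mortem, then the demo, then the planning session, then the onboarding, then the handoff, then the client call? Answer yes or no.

yes

Check each stated constraint against the proposed order — e.g. the budget sync is ahead of the demo; the standup is ahead of the handoff. Every pair is in the required order; nothing is violated.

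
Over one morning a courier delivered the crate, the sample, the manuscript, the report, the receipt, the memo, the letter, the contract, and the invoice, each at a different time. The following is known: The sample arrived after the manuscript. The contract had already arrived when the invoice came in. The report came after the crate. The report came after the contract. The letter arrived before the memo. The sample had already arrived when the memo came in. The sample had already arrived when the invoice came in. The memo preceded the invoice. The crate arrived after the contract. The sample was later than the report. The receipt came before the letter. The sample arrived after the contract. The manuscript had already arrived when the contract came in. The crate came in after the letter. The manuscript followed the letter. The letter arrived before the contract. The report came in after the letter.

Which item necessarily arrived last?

Every other item has a chain of constraints placing it before the invoice, so the invoice is last.

the invoice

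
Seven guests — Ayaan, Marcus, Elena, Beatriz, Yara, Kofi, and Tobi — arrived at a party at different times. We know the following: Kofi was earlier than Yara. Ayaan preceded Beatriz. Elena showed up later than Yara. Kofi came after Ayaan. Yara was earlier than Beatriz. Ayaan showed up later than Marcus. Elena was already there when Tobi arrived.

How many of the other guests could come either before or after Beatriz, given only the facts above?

Forced before Beatriz: Ayaan, Kofi, Marcus, and Yara.
That leaves Elena and Tobi with no forced order relative to Beatriz — 2.

2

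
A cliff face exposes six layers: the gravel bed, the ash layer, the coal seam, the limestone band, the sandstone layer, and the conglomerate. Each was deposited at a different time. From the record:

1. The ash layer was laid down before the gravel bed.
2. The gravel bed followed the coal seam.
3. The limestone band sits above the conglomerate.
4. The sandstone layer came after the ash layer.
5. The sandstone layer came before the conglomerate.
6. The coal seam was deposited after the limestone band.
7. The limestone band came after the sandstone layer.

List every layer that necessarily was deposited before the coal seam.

Directly stated before the coal seam: the limestone band.
The ash layer reaches the coal seam via the ash layer → the sandstone layer → the limestone band → the coal seam.
The conglomerate reaches the coal seam via the conglomerate → the limestone band → the coal seam.
The sandstone layer reaches the coal seam via the sandstone layer → the limestone band → the coal seam.
No chain forces the gravel bed ahead of the coal seam.

the ash layer, the conglomerate, the limestone band, the sandstone layer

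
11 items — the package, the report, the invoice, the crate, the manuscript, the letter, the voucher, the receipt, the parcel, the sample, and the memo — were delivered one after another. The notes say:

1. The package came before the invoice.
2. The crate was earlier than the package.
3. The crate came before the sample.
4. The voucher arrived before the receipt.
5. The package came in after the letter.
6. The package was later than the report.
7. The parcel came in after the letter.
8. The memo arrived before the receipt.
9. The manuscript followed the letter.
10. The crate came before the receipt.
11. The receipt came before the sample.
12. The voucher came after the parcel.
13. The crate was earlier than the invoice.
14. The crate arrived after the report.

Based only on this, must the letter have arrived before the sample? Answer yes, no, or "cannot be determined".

Chain the constraints: the letter → the parcel → the voucher → the receipt → the sample. Each link is directly stated, so the letter comes before the sample.

yes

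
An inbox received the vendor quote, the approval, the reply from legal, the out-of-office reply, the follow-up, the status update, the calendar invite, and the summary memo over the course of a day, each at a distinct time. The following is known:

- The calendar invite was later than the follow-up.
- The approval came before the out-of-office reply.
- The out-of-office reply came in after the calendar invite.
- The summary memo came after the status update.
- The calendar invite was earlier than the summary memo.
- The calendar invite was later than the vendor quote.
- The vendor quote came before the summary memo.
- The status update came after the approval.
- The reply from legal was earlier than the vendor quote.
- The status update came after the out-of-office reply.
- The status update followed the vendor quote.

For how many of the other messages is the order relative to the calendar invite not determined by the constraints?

Forced before the calendar invite: the follow-up, the reply from legal, and the vendor quote; forced after the calendar invite: the out-of-office reply, the status update, and the summary memo.
That leaves the approval with no forced order relative to the calendar invite — 1.

1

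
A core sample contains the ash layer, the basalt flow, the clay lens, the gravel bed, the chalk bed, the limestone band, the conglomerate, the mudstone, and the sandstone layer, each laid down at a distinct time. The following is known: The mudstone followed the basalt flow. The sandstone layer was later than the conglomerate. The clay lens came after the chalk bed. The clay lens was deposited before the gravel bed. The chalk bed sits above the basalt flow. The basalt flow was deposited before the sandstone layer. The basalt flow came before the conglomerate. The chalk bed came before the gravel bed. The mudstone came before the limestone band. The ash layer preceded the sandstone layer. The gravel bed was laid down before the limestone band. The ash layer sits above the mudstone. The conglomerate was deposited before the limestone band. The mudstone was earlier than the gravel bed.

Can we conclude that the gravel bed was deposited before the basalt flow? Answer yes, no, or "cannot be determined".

no

Tracing the constraints gives the basalt flow → the chalk bed → the gravel bed, so the basalt flow must come before the gravel bed.
That means the gravel bed cannot be before the basalt flow.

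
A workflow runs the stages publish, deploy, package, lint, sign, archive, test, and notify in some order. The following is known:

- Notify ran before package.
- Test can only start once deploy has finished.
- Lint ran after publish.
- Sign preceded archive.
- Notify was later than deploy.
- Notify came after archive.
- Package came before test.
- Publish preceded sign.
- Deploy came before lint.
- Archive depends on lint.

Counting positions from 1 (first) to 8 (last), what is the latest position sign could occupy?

Sign must come before archive, notify, package, and test — 4 stages forced after it.
Everything else can be placed before sign in some valid order, so sign can sit as late as position 8 − 4 = 4.

4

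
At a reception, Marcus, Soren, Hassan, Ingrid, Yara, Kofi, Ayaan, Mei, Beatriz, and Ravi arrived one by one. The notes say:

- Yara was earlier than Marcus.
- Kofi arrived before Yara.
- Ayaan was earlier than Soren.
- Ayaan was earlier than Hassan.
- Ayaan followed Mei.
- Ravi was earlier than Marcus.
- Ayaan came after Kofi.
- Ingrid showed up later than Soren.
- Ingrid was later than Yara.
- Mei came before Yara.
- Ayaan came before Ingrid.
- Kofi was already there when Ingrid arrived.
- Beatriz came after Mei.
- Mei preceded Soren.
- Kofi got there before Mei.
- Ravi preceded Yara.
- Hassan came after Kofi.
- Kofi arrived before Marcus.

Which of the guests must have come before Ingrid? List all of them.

Ayaan, Kofi, Mei, Ravi, Soren, Yara

Directly stated before Ingrid: Ayaan, Kofi, Soren, and Yara.
Mei reaches Ingrid via Mei → Soren → Ingrid.
Ravi reaches Ingrid via Ravi → Yara → Ingrid.
No chain forces Beatriz (or any of the others) ahead of Ingrid.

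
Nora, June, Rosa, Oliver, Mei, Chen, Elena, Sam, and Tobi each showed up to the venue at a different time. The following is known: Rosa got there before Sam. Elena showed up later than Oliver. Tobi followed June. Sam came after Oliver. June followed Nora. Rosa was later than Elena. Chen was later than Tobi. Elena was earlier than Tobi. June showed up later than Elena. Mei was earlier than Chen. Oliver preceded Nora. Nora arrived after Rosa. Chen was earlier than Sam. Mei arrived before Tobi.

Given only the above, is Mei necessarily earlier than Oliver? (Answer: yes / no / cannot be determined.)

No chain of stated constraints runs from Mei to Oliver, and none runs from Oliver to Mei either.
So the relative order of Mei and Oliver is not fixed by the given facts.

cannot be determined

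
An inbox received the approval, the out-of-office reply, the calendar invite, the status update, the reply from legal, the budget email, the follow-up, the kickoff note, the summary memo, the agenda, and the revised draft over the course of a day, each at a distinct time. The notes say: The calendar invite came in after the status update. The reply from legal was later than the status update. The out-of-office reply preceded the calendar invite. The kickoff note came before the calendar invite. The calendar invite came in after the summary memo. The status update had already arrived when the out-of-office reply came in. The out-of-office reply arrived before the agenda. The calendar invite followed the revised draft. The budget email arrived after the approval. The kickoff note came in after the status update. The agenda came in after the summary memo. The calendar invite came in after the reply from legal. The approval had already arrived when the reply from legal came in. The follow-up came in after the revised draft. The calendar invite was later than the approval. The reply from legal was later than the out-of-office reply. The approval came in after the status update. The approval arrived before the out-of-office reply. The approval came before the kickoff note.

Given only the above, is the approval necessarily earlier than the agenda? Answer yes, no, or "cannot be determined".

yes

Chain the constraints: the approval → the out-of-office reply → the agenda. Each link is directly stated, so the approval comes before the agenda.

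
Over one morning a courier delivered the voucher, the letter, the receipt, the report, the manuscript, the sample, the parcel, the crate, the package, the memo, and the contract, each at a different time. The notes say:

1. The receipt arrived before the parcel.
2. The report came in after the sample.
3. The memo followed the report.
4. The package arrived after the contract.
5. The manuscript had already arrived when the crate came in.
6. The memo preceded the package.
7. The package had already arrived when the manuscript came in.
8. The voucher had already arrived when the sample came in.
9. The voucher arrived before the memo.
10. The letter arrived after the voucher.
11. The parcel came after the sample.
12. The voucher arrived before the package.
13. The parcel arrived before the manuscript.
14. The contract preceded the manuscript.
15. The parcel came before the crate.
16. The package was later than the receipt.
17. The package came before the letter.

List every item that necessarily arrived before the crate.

the contract, the manuscript, the memo, the package, the parcel, the receipt, the report, the sample, the voucher

Directly stated before the crate: the manuscript and the parcel.
The contract reaches the crate via the contract → the manuscript → the crate.
The memo reaches the crate via the memo → the package → the manuscript → the crate.
The package reaches the crate via the package → the manuscript → the crate.
Likewise the receipt, the report, the sample, and the voucher each reach the crate by chaining the stated constraints.
No chain forces the letter ahead of the crate.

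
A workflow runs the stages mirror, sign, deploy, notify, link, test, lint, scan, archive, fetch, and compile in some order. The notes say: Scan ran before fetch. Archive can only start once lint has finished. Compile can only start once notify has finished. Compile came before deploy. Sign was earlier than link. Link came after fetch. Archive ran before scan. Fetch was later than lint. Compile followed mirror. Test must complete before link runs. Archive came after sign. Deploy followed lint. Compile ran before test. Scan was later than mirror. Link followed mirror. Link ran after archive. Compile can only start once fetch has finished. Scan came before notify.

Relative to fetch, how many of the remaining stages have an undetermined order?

1

Forced before fetch: archive, lint, mirror, scan, and sign; forced after fetch: compile, deploy, link, and test.
That leaves notify with no forced order relative to fetch — 1.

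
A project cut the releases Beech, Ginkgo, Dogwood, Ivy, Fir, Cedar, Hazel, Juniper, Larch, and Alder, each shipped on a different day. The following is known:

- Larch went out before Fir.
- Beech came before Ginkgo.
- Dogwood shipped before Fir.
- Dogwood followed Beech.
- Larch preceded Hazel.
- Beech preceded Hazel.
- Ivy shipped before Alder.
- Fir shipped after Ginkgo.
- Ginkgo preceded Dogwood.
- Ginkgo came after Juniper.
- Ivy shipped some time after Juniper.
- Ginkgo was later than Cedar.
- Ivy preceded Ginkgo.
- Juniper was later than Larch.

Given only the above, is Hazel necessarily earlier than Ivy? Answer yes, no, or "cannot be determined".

No chain of stated constraints runs from Hazel to Ivy, and none runs from Ivy to Hazel either.
So the relative order of Hazel and Ivy is not fixed by the given facts.

cannot be determined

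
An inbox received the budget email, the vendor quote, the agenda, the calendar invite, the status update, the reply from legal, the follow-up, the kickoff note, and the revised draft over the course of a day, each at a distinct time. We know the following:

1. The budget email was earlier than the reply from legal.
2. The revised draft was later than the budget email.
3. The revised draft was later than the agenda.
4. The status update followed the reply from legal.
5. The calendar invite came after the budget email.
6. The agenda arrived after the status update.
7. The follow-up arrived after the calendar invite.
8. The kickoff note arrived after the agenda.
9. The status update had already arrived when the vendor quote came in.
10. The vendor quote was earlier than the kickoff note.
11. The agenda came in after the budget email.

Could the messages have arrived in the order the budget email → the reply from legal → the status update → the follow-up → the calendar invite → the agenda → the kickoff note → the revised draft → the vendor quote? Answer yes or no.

no

The constraints require the vendor quote before the kickoff note, but in the proposed sequence the kickoff note appears ahead of the vendor quote. That one violation is enough.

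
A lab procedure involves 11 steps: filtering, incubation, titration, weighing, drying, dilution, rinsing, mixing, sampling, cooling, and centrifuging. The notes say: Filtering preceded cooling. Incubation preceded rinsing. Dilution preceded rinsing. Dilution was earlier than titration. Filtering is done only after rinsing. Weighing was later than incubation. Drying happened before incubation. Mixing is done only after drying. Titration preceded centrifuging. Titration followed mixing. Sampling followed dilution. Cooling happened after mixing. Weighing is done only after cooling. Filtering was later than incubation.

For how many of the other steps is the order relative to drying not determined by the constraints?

2

Forced after drying: centrifuging, cooling, filtering, incubation, mixing, rinsing, titration, and weighing.
That leaves dilution and sampling with no forced order relative to drying — 2.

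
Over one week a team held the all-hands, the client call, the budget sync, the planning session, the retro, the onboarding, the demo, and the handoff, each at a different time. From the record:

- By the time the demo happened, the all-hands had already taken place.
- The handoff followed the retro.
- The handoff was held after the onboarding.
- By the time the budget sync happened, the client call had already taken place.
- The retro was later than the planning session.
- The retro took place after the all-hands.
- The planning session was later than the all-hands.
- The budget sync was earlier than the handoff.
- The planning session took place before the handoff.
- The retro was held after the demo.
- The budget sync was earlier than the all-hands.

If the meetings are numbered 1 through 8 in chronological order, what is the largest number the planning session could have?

6

The planning session must come before the handoff and the retro — 2 meetings forced after it.
Everything else can be placed before the planning session in some valid order, so the planning session can sit as late as position 8 − 2 = 6.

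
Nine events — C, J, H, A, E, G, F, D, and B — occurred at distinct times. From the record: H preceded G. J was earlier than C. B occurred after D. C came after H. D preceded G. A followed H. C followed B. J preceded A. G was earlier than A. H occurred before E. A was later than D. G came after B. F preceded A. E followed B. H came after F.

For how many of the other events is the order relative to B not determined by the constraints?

Forced before B: D; forced after B: A, C, E, and G.
That leaves F, H, and J with no forced order relative to B — 3.

3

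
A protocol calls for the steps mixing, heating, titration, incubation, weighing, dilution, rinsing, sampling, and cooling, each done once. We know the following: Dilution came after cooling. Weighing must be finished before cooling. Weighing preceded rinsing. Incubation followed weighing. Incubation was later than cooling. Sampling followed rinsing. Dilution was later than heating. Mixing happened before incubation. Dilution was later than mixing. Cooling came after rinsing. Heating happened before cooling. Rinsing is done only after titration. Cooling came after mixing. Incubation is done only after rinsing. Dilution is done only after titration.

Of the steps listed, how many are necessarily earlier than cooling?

Directly stated before cooling: heating, mixing, rinsing, and weighing.
Titration reaches cooling via titration → rinsing → cooling.
That's heating, mixing, rinsing, titration, and weighing — 5 in all.

5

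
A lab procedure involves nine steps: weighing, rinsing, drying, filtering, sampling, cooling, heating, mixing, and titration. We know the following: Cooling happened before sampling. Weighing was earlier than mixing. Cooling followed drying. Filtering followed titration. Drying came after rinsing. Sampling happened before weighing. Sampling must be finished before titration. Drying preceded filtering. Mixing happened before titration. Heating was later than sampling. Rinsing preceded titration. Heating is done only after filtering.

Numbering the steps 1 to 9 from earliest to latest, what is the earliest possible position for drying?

2

Rinsing must come before drying — 1 forced predecessor.
Nothing else is forced ahead of drying, so its earliest slot is position 1 + 1 = 2.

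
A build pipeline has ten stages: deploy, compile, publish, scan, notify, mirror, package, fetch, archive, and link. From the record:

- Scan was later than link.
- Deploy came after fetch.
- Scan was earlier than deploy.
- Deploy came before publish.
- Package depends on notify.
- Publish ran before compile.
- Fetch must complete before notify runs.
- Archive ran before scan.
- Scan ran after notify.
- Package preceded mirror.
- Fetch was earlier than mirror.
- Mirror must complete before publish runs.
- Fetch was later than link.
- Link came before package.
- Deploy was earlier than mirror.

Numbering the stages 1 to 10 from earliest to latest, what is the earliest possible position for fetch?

2

Link must come before fetch — 1 forced predecessor.
Nothing else is forced ahead of fetch, so its earliest slot is position 1 + 1 = 2.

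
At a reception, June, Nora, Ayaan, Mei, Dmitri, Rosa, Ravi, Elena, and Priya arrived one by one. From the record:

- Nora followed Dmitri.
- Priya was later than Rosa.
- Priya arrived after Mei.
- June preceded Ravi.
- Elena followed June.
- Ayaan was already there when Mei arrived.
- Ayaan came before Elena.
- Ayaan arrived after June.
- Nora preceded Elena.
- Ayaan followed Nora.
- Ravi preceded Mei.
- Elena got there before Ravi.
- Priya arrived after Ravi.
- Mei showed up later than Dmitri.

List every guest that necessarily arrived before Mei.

Ayaan, Dmitri, Elena, June, Nora, Ravi

Directly stated before Mei: Ayaan, Dmitri, and Ravi.
Elena reaches Mei via Elena → Ravi → Mei.
June reaches Mei via June → Ravi → Mei.
Nora reaches Mei via Nora → Ayaan → Mei.
No chain forces Rosa (or any of the others) ahead of Mei.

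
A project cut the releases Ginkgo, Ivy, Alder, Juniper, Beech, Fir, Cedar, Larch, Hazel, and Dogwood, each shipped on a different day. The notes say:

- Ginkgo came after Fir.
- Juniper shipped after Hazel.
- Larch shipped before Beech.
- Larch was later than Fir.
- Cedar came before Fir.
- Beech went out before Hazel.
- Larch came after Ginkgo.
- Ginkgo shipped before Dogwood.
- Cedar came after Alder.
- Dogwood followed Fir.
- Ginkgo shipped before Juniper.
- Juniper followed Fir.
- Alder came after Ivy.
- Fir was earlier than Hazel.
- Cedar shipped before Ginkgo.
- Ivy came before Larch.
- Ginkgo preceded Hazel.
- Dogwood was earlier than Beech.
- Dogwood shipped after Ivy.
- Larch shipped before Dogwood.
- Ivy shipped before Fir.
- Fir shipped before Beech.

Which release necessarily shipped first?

Ivy

Ivy has a chain of constraints placing it before every other release, so Ivy must be first.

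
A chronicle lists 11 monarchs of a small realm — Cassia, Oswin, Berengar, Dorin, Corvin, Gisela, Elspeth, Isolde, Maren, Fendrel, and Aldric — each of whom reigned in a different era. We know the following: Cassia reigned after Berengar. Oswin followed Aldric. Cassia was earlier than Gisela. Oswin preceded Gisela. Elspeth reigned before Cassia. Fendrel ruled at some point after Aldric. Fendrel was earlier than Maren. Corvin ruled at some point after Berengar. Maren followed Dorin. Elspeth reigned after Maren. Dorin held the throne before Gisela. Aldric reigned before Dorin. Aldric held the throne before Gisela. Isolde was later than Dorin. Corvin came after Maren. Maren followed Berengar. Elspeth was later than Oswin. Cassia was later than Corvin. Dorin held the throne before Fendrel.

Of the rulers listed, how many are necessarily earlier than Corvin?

5

Directly stated before Corvin: Berengar and Maren.
Aldric reaches Corvin via Aldric → Fendrel → Maren → Corvin.
Dorin reaches Corvin via Dorin → Maren → Corvin.
Fendrel reaches Corvin via Fendrel → Maren → Corvin.
That's Aldric, Berengar, Dorin, Fendrel, and Maren — 5 in all.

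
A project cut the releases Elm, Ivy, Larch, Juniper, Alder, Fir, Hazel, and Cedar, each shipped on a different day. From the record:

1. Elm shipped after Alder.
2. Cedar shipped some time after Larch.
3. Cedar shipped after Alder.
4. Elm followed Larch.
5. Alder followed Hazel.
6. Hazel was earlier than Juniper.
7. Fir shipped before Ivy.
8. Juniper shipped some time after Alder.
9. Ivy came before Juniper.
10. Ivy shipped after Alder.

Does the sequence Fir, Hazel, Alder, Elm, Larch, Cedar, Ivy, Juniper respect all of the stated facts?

The constraints require Larch before Elm, but in the proposed sequence Elm appears ahead of Larch. That one violation is enough.

no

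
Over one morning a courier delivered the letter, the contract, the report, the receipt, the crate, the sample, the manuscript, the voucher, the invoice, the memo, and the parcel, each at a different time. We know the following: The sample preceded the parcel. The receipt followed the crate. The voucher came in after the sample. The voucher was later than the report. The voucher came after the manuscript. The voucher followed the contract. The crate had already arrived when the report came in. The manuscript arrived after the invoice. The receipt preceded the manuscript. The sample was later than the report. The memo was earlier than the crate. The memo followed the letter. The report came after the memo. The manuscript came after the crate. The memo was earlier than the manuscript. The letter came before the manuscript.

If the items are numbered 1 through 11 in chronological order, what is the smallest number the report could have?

4

The crate, the letter, and the memo must all come before the report — 3 forced predecessors.
Nothing else is forced ahead of the report, so its earliest slot is position 3 + 1 = 4.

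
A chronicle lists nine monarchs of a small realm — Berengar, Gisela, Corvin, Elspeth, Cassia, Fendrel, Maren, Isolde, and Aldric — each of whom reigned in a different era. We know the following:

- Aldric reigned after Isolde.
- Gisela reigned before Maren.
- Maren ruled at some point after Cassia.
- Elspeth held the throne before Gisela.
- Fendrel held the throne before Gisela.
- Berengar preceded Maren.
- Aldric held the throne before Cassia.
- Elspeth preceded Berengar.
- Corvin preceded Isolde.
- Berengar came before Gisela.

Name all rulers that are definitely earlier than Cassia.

Directly stated before Cassia: Aldric.
Corvin reaches Cassia via Corvin → Isolde → Aldric → Cassia.
Isolde reaches Cassia via Isolde → Aldric → Cassia.

Aldric, Corvin, Isolde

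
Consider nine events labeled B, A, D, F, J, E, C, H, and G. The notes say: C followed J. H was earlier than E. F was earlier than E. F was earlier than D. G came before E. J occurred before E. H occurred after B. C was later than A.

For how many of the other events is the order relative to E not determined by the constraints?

3

Forced before E: B, F, G, H, and J.
That leaves A, C, and D with no forced order relative to E — 3.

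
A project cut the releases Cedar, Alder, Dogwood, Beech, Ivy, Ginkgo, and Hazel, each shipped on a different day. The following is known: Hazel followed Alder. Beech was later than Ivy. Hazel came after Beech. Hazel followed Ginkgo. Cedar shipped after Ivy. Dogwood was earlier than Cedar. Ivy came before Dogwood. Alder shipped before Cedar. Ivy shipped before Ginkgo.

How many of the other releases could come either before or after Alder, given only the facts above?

Forced after Alder: Cedar and Hazel.
That leaves Beech, Dogwood, Ginkgo, and Ivy with no forced order relative to Alder — 4.

4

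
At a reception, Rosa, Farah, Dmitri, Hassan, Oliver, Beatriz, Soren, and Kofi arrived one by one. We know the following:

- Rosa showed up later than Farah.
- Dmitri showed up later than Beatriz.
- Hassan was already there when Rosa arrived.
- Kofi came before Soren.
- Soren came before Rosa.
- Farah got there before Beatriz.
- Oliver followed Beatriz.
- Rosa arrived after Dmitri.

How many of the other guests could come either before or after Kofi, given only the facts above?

Forced after Kofi: Rosa and Soren.
That leaves Beatriz, Dmitri, Farah, Hassan, and Oliver with no forced order relative to Kofi — 5.

5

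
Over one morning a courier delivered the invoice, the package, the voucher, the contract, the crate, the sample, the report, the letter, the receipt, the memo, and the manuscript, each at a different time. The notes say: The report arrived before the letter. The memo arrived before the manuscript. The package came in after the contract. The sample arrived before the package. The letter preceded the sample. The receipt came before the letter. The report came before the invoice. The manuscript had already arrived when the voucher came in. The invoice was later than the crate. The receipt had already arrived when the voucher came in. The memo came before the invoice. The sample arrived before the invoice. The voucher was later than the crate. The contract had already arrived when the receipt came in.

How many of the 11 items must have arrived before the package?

Directly stated before the package: the contract and the sample.
The letter reaches the package via the letter → the sample → the package.
The receipt reaches the package via the receipt → the letter → the sample → the package.
The report reaches the package via the report → the letter → the sample → the package.
That's the contract, the letter, the receipt, the report, and the sample — 5 in all.

5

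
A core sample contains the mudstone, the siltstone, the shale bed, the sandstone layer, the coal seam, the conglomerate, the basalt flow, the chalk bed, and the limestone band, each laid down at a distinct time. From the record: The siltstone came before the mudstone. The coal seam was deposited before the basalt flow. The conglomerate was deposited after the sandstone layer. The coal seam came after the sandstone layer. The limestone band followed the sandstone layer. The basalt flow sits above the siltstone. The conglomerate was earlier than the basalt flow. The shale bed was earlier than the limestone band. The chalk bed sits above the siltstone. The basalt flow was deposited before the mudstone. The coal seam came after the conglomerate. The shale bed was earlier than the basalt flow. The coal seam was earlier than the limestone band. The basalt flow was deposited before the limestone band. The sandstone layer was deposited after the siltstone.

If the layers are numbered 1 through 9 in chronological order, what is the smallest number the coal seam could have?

4

The conglomerate, the sandstone layer, and the siltstone must all come before the coal seam — 3 forced predecessors.
Nothing else is forced ahead of the coal seam, so its earliest slot is position 3 + 1 = 4.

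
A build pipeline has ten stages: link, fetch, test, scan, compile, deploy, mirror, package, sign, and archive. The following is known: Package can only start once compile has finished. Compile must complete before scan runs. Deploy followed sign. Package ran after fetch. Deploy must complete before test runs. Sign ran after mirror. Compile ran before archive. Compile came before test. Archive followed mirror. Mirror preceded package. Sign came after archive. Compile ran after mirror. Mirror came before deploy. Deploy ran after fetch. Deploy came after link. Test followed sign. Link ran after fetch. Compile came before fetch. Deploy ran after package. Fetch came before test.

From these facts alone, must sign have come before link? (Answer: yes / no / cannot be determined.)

cannot be determined

No chain of stated constraints runs from sign to link, and none runs from link to sign either.
So the relative order of sign and link is not fixed by the given facts.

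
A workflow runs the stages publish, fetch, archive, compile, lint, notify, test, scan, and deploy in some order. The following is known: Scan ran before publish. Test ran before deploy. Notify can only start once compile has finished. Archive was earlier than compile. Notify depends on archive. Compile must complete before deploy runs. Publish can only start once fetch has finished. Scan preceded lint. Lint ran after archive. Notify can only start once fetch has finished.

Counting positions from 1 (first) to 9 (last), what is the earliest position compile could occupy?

Archive must come before compile — 1 forced predecessor.
Nothing else is forced ahead of compile, so its earliest slot is position 1 + 1 = 2.

2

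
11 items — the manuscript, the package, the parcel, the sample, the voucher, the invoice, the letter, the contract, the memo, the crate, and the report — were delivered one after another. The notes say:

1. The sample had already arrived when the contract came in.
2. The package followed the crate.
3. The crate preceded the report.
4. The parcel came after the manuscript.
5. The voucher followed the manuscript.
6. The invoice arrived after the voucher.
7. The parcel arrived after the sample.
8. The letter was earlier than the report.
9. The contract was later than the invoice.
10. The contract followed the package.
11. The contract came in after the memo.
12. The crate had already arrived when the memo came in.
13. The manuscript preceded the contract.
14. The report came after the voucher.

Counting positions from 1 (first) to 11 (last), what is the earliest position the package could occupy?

2

The crate must come before the package — 1 forced predecessor.
Nothing else is forced ahead of the package, so its earliest slot is position 1 + 1 = 2.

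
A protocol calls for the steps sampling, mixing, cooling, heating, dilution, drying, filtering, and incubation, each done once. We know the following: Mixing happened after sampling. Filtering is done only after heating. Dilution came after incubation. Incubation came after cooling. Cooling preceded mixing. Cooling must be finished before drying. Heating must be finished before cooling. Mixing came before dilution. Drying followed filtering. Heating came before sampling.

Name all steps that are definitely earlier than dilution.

cooling, heating, incubation, mixing, sampling

Directly stated before dilution: incubation and mixing.
Cooling reaches dilution via cooling → incubation → dilution.
Heating reaches dilution via heating → sampling → mixing → dilution.
Sampling reaches dilution via sampling → mixing → dilution.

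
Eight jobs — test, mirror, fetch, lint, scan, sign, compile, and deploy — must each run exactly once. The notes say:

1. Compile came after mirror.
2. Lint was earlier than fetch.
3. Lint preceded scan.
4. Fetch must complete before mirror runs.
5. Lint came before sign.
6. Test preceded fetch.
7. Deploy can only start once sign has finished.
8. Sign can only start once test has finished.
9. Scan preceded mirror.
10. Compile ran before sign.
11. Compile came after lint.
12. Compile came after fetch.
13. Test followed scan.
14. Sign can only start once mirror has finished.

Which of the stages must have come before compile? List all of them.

Directly stated before compile: fetch, lint, and mirror.
Scan reaches compile via scan → mirror → compile.
Test reaches compile via test → fetch → compile.
No chain forces sign (or any of the others) ahead of compile.

fetch, lint, mirror, scan, test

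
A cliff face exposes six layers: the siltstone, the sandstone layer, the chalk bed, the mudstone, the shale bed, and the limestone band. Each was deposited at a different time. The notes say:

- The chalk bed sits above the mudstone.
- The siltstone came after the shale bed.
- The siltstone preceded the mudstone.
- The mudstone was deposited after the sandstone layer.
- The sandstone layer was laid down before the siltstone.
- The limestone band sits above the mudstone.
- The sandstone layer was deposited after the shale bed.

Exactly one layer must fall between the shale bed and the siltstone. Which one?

Tracing the constraints gives the shale bed → the sandstone layer → the siltstone, so the sandstone layer sits after the shale bed and before the siltstone.
No other layer is forced both after the shale bed and before the siltstone.

the sandstone layer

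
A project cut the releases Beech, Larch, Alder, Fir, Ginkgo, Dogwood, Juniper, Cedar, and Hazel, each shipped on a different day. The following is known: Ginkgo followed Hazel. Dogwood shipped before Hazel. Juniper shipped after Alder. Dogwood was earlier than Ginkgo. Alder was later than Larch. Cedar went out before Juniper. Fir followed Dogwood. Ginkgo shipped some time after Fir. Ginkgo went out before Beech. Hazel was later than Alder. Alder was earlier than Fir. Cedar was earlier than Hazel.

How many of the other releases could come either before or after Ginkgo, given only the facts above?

Forced before Ginkgo: Alder, Cedar, Dogwood, Fir, Hazel, and Larch; forced after Ginkgo: Beech.
That leaves Juniper with no forced order relative to Ginkgo — 1.

1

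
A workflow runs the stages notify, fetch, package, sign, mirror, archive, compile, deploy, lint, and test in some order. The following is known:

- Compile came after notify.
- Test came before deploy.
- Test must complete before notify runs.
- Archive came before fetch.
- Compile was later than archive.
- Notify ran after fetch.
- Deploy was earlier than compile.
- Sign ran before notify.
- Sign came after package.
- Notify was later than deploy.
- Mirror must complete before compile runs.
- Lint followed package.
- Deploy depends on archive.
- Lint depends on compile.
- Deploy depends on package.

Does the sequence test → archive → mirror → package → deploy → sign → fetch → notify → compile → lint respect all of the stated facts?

Check each stated constraint against the proposed order — e.g. archive is ahead of compile; test is ahead of notify. Every pair is in the required order; nothing is violated.

yes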